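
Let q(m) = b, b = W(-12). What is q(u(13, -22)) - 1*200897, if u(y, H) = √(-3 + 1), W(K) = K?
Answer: -200909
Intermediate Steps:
b = -12
u(y, H) = I*√2 (u(y, H) = √(-2) = I*√2)
q(m) = -12
q(u(13, -22)) - 1*200897 = -12 - 1*200897 = -12 - 200897 = -200909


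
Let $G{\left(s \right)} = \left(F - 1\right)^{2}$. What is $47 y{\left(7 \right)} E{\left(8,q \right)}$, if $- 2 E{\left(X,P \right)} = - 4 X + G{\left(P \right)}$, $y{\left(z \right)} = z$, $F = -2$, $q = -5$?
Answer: $\frac{7567}{2} \approx 3783.5$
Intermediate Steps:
$G{\left(s \right)} = 9$ ($G{\left(s \right)} = \left(-2 - 1\right)^{2} = \left(-3\right)^{2} = 9$)
$E{\left(X,P \right)} = - \frac{9}{2} + 2 X$ ($E{\left(X,P \right)} = - \frac{- 4 X + 9}{2} = - \frac{9 - 4 X}{2} = - \frac{9}{2} + 2 X$)
$47 y{\left(7 \right)} E{\left(8,q \right)} = 47 \cdot 7 \left(- \frac{9}{2} + 2 \cdot 8\right) = 329 \left(- \frac{9}{2} + 16\right) = 329 \cdot \frac{23}{2} = \frac{7567}{2}$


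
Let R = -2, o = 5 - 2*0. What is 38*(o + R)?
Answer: 114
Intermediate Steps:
o = 5 (o = 5 + 0 = 5)
38*(o + R) = 38*(5 - 2) = 38*3 = 114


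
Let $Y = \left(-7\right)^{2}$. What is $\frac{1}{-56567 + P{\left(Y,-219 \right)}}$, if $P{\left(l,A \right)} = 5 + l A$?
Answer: $- \frac{1}{67293} \approx -1.486 \cdot 10^{-5}$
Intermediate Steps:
$Y = 49$
$P{\left(l,A \right)} = 5 + A l$
$\frac{1}{-56567 + P{\left(Y,-219 \right)}} = \frac{1}{-56567 + \left(5 - 10731\right)} = \frac{1}{-56567 - 10726} = \frac{1}{-67293} = - \frac{1}{67293}$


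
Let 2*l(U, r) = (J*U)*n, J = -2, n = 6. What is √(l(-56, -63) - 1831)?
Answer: I*√1495 ≈ 38.665*I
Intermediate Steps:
l(U, r) = -6*U (l(U, r) = (-2*U*6)/2 = (-12*U)/2 = -6*U)
√(l(-56, -63) - 1831) = √(-6*(-56) - 1831) = √(336 - 1831) = √(-1495) = I*√1495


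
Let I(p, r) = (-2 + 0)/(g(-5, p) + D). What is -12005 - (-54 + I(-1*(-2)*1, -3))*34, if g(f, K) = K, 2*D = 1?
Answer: -50709/5 ≈ -10142.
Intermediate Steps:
D = ½ (D = (½)*1 = ½ ≈ 0.50000)
I(p, r) = -2/(½ + p) (I(p, r) = (-2 + 0)/(p + ½) = -2/(½ + p))
-12005 - (-54 + I(-1*(-2)*1, -3))*34 = -12005 - (-54 - 4/(1 + 2*(-1*(-2)*1)))*34 = -12005 - (-54 - 4/(1 + 2*(2*1)))*34 = -12005 - (-54 - 4/(1 + 2*2))*34 = -12005 - (-54 - 4/(1 + 4))*34 = -12005 - (-54 - 4/5)*34 = -12005 - (-54 - 4*⅕)*34 = -12005 - (-54 - ⅘)*34 = -12005 - (-274)*34/5 = -12005 - 1*(-9316/5) = -12005 + 9316/5 = -50709/5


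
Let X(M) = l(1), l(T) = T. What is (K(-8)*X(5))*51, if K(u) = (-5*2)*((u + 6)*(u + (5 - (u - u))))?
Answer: -3060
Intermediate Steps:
X(M) = 1
K(u) = -10*(5 + u)*(6 + u) (K(u) = -10*(6 + u)*(u + (5 - 1*0)) = -10*(6 + u)*(u + (5 + 0)) = -10*(6 + u)*(u + 5) = -10*(6 + u)*(5 + u) = -10*(5 + u)*(6 + u))
(K(-8)*X(5))*51 = ((-300 - 110*(-8) - 10*(-8)**2)*1)*51 = ((-300 + 880 - 10*64)*1)*51 = ((-300 + 880 - 640)*1)*51 = -60*1*51 = -60*51 = -3060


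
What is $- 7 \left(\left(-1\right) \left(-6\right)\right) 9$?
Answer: $-378$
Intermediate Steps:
$- 7 \left(\left(-1\right) \left(-6\right)\right) 9 = \left(-7\right) 6 \cdot 9 = \left(-42\right) 9 = -378$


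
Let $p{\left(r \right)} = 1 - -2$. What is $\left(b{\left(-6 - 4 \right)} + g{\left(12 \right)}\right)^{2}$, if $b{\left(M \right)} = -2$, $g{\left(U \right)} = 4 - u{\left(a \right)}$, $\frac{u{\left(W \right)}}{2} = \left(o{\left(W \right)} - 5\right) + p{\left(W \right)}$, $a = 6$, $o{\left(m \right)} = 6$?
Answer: $36$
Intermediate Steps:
$p{\left(r \right)} = 3$ ($p{\left(r \right)} = 1 + 2 = 3$)
$u{\left(W \right)} = 8$ ($u{\left(W \right)} = 2 \left(\left(6 - 5\right) + 3\right) = 2 \left(1 + 3\right) = 2 \cdot 4 = 8$)
$g{\left(U \right)} = -4$ ($g{\left(U \right)} = 4 - 8 = -4$)
$\left(b{\left(-6 - 4 \right)} + g{\left(12 \right)}\right)^{2} = \left(-2 - 4\right)^{2} = \left(-6\right)^{2} = 36$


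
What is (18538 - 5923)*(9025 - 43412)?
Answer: -433792005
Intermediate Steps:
(18538 - 5923)*(9025 - 43412) = 12615*(-34387) = -433792005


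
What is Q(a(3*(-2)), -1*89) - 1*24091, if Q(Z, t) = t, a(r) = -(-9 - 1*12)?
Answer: -24180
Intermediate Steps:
a(r) = 21 (a(r) = -(-9 - 12) = -1*(-21) = 21)
Q(a(3*(-2)), -1*89) - 1*24091 = -1*89 - 1*24091 = -89 - 24091 = -24180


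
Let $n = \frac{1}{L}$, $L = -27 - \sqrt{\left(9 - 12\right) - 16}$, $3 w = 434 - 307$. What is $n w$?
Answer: $- \frac{1143}{748} + \frac{127 i \sqrt{19}}{2244} \approx -1.5281 + 0.24669 i$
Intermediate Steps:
$w = \frac{127}{3}$ ($w = \frac{434 - 307}{3} = \frac{1}{3} \cdot 127 = \frac{127}{3} \approx 42.333$)
$L = -27 - i \sqrt{19}$ ($L = -27 - \sqrt{\left(9 - 12\right) - 16} = -27 - \sqrt{-3 - 16} = -27 - \sqrt{-19} = -27 - i \sqrt{19} \approx -27.0 - 4.3589 i$)
$n = \frac{1}{-27 - i \sqrt{19}} \approx -0.036096 + 0.0058274 i$
$n w = \frac{i}{\sqrt{19} - 27 i} \frac{127}{3} = \frac{127 i}{3 \left(\sqrt{19} - 27 i\right)}$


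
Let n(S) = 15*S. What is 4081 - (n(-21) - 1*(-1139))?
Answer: 3257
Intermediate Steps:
4081 - (n(-21) - 1*(-1139)) = 4081 - (15*(-21) - 1*(-1139)) = 4081 - (-315 + 1139) = 4081 - 1*824 = 4081 - 824 = 3257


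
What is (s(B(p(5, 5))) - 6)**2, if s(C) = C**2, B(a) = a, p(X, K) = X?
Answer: 361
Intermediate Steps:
(s(B(p(5, 5))) - 6)**2 = (5**2 - 6)**2 = (25 - 6)**2 = 19**2 = 361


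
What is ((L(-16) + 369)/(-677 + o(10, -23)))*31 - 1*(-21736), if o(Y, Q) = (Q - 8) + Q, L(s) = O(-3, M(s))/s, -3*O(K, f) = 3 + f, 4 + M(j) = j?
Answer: 762124223/35088 ≈ 21720.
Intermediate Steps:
M(j) = -4 + j
O(K, f) = -1 - f/3 (O(K, f) = -(3 + f)/3 = -1 - f/3)
L(s) = (⅓ - s/3)/s (L(s) = (-1 - (-4 + s)/3)/s = (-1 + (4/3 - s/3))/s = (⅓ - s/3)/s)
o(Y, Q) = -8 + 2*Q (o(Y, Q) = (-8 + Q) + Q = -8 + 2*Q)
((L(-16) + 369)/(-677 + o(10, -23)))*31 - 1*(-21736) = (((⅓)*(1 - 1*(-16))/(-16) + 369)/(-677 + (-8 + 2*(-23))))*31 - 1*(-21736) = (((⅓)*(-1/16)*(1 + 16) + 369)/(-677 + (-8 - 46)))*31 + 21736 = (((⅓)*(-1/16)*17 + 369)/(-677 - 54))*31 + 21736 = ((-17/48 + 369)/(-731))*31 + 21736 = ((17695/48)*(-1/731))*31 + 21736 = -17695/35088*31 + 21736 = -548545/35088 + 21736 = 762124223/35088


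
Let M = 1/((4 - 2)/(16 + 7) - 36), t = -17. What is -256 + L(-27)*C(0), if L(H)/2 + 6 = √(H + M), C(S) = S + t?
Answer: -52 - 85*I*√737618/413 ≈ -52.0 - 176.76*I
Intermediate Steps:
C(S) = -17 + S (C(S) = S - 17 = -17 + S)
M = -23/826 (M = 1/(2/23 - 36) = 1/(-826/23) = -23/826 ≈ -0.027845)
L(H) = -12 + 2*√(-23/826 + H) (L(H) = -12 + 2*√(H - 23/826) = -12 + 2*√(-23/826 + H))
-256 + L(-27)*C(0) = -256 + (-12 + √(-18998 + 682276*(-27))/413)*(-17 + 0) = -256 + (-12 + √(-18998 - 18421452)/413)*(-17) = -256 + (-12 + √(-18440450)/413)*(-17) = -256 + (-12 + (5*I*√737618)/413)*(-17) = -256 + (-12 + 5*I*√737618/413)*(-17) = -256 + (204 - 85*I*√737618/413) = -52 - 85*I*√737618/413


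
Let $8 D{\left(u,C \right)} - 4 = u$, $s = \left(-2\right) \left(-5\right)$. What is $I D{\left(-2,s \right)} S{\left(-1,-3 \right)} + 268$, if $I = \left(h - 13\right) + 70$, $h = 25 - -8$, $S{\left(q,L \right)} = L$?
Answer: $\frac{401}{2} \approx 200.5$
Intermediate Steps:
$h = 33$ ($h = 25 + 8 = 33$)
$s = 10$
$D{\left(u,C \right)} = \frac{1}{2} + \frac{u}{8}$
$I = 90$ ($I = \left(33 - 13\right) + 70 = 20 + 70 = 90$)
$I D{\left(-2,s \right)} S{\left(-1,-3 \right)} + 268 = 90 \left(\frac{1}{2} + \frac{1}{8} \left(-2\right)\right) \left(-3\right) + 268 = 90 \left(\frac{1}{2} - \frac{1}{4}\right) \left(-3\right) + 268 = 90 \cdot \frac{1}{4} \left(-3\right) + 268 = 90 \left(- \frac{3}{4}\right) + 268 = - \frac{135}{2} + 268 = \frac{401}{2}$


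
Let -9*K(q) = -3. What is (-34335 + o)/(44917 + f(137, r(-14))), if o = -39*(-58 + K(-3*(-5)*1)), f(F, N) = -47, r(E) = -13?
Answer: -16043/22435 ≈ -0.71509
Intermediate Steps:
K(q) = 1/3 (K(q) = -1/9*(-3) = 1/3)
o = 2249 (o = -39*(-58 + 1/3) = -39*(-173/3) = 2249)
(-34335 + o)/(44917 + f(137, r(-14))) = (-34335 + 2249)/(44917 - 47) = -32086/44870 = -32086*1/44870 = -16043/22435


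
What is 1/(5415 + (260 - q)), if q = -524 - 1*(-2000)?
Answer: 1/4199 ≈ 0.00023815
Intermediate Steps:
q = 1476 (q = -524 + 2000 = 1476)
1/(5415 + (260 - q)) = 1/(5415 + (260 - 1*1476)) = 1/(5415 + (260 - 1476)) = 1/(5415 - 1216) = 1/4199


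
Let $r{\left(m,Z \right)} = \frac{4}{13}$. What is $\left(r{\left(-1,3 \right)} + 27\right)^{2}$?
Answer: $\frac{126025}{169} \approx 745.71$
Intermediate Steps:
$r{\left(m,Z \right)} = \frac{4}{13}$ ($r{\left(m,Z \right)} = 4 \cdot \frac{1}{13} = \frac{4}{13}$)
$\left(r{\left(-1,3 \right)} + 27\right)^{2} = \left(\frac{4}{13} + 27\right)^{2} = \left(\frac{355}{13}\right)^{2} = \frac{126025}{169}$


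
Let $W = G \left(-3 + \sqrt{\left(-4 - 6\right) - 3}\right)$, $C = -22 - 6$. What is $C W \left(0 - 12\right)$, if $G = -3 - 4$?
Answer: $7056 - 2352 i \sqrt{13} \approx 7056.0 - 8480.3 i$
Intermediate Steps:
$C = -28$ ($C = -22 - 6 = -28$)
$G = -7$
$W = 21 - 7 i \sqrt{13}$ ($W = - 7 \left(-3 + \sqrt{\left(-4 - 6\right) - 3}\right) = - 7 \left(-3 + \sqrt{-10 - 3}\right) = - 7 \left(-3 + \sqrt{-13}\right) = - 7 \left(-3 + i \sqrt{13}\right) = 21 - 7 i \sqrt{13} \approx 21.0 - 25.239 i$)
$C W \left(0 - 12\right) = - 28 \left(21 - 7 i \sqrt{13}\right) \left(0 - 12\right) = \left(-588 + 196 i \sqrt{13}\right) \left(-12\right) = 7056 - 2352 i \sqrt{13}$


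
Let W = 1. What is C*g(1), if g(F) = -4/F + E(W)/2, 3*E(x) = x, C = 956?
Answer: -10994/3 ≈ -3664.7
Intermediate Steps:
E(x) = x/3
g(F) = ⅙ - 4/F (g(F) = -4/F + ((⅓)*1)/2 = -4/F + (⅓)*(½) = -4/F + ⅙ = ⅙ - 4/F)
C*g(1) = 956*((⅙)*(-24 + 1)/1) = 956*((⅙)*1*(-23)) = 956*(-23/6) = -10994/3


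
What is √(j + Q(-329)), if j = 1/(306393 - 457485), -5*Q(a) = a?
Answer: √1043148884055/125910 ≈ 8.1117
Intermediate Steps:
Q(a) = -a/5
j = -1/151092 (j = 1/(-151092) = -1/151092 ≈ -6.6185e-6)
√(j + Q(-329)) = √(-1/151092 - ⅕*(-329)) = √(-1/151092 + 329/5) = √(49709263/755460) = √1043148884055/125910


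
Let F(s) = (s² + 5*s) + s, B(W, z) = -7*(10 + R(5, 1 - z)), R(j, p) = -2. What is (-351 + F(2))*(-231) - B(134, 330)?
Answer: 77441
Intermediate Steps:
B(W, z) = -56 (B(W, z) = -7*(10 - 2) = -7*8 = -56)
F(s) = s² + 6*s
(-351 + F(2))*(-231) - B(134, 330) = (-351 + 2*(6 + 2))*(-231) - 1*(-56) = (-351 + 2*8)*(-231) + 56 = (-351 + 16)*(-231) + 56 = -335*(-231) + 56 = 77385 + 56 = 77441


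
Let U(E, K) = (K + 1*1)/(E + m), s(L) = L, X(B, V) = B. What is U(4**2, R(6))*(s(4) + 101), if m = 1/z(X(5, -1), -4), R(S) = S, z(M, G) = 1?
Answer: 735/17 ≈ 43.235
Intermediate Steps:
m = 1 (m = 1/1 = 1)
U(E, K) = (1 + K)/(1 + E) (U(E, K) = (K + 1*1)/(E + 1) = (K + 1)/(1 + E) = (1 + K)/(1 + E))
U(4**2, R(6))*(s(4) + 101) = ((1 + 6)/(1 + 4**2))*(4 + 101) = (7/(1 + 16))*105 = (7/17)*105 = 735/17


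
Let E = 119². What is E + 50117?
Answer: 64278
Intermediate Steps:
E = 14161
E + 50117 = 14161 + 50117 = 64278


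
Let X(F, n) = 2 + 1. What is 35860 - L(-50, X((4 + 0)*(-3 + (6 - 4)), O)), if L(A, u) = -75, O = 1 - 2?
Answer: 35935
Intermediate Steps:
O = -1
X(F, n) = 3
35860 - L(-50, X((4 + 0)*(-3 + (6 - 4)), O)) = 35860 - 1*(-75) = 35860 + 75 = 35935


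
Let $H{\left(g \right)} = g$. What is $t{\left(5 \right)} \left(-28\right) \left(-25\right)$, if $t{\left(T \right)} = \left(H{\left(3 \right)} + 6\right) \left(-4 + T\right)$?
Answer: $6300$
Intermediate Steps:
$t{\left(T \right)} = -36 + 9 T$ ($t{\left(T \right)} = \left(3 + 6\right) \left(-4 + T\right) = 9 \left(-4 + T\right) = -36 + 9 T$)
$t{\left(5 \right)} \left(-28\right) \left(-25\right) = \left(-36 + 9 \cdot 5\right) \left(-28\right) \left(-25\right) = \left(-36 + 45\right) \left(-28\right) \left(-25\right) = 9 \left(-28\right) \left(-25\right) = \left(-252\right) \left(-25\right) = 6300$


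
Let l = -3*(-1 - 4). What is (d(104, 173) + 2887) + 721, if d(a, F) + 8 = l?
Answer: 3615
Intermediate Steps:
l = 15 (l = -3*(-5) = 15)
d(a, F) = 7 (d(a, F) = -8 + 15 = 7)
(d(104, 173) + 2887) + 721 = (7 + 2887) + 721 = 2894 + 721 = 3615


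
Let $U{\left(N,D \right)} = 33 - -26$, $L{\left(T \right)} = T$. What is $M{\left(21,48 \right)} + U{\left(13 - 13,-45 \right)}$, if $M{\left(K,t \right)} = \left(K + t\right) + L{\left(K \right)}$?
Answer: $149$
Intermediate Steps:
$M{\left(K,t \right)} = t + 2 K$ ($M{\left(K,t \right)} = \left(K + t\right) + K = t + 2 K$)
$U{\left(N,D \right)} = 59$ ($U{\left(N,D \right)} = 33 + 26 = 59$)
$M{\left(21,48 \right)} + U{\left(13 - 13,-45 \right)} = \left(48 + 2 \cdot 21\right) + 59 = \left(48 + 42\right) + 59 = 90 + 59 = 149$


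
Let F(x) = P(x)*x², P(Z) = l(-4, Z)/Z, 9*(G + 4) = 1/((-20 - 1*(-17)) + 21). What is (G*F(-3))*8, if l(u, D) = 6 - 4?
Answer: 5176/27 ≈ 191.70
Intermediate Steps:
l(u, D) = 2
G = -647/162 (G = -4 + 1/(9*((-20 - 1*(-17)) + 21)) = -4 + 1/(9*((-20 + 17) + 21)) = -4 + 1/(9*(-3 + 21)) = -4 + (⅑)/18 = -4 + (⅑)*(1/18) = -4 + 1/162 = -647/162 ≈ -3.9938)
P(Z) = 2/Z
F(x) = 2*x (F(x) = (2/x)*x² = 2*x)
(G*F(-3))*8 = -647*(-3)/81*8 = -647/162*(-6)*8 = (647/27)*8 = 5176/27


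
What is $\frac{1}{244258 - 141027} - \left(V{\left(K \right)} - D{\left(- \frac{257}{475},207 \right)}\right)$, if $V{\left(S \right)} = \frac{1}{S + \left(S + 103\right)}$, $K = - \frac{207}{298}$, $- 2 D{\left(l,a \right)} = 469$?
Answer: $- \frac{366519482509}{1562917340} \approx -234.51$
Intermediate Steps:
$D{\left(l,a \right)} = - \frac{469}{2}$ ($D{\left(l,a \right)} = \left(- \frac{1}{2}\right) 469 = - \frac{469}{2}$)
$K = - \frac{207}{298}$ ($K = \left(-207\right) \frac{1}{298} = - \frac{207}{298} \approx -0.69463$)
$V{\left(S \right)} = \frac{1}{103 + 2 S}$ ($V{\left(S \right)} = \frac{1}{S + \left(103 + S\right)} = \frac{1}{103 + 2 S}$)
$\frac{1}{244258 - 141027} - \left(V{\left(K \right)} - D{\left(- \frac{257}{475},207 \right)}\right) = \frac{1}{244258 - 141027} - \left(\frac{1}{103 + 2 \left(- \frac{207}{298}\right)} - - \frac{469}{2}\right) = \frac{1}{103231} - \left(\frac{1}{103 - \frac{207}{149}} + \frac{469}{2}\right) = \frac{1}{103231} - \left(\frac{1}{\frac{15140}{149}} + \frac{469}{2}\right) = \frac{1}{103231} - \left(\frac{149}{15140} + \frac{469}{2}\right) = \frac{1}{103231} - \frac{3550479}{15140} = - \frac{366519482509}{1562917340}$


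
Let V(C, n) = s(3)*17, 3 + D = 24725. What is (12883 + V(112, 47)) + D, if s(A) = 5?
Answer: 37690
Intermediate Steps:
D = 24722 (D = -3 + 24725 = 24722)
V(C, n) = 85 (V(C, n) = 5*17 = 85)
(12883 + V(112, 47)) + D = (12883 + 85) + 24722 = 12968 + 24722 = 37690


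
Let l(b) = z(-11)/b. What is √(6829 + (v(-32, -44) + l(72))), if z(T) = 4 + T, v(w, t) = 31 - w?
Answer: √992434/12 ≈ 83.017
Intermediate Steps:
l(b) = -7/b (l(b) = (4 - 11)/b = -7/b)
√(6829 + (v(-32, -44) + l(72))) = √(6829 + ((31 - 1*(-32)) - 7/72)) = √(6829 + ((31 + 32) - 7*1/72)) = √(6829 + (63 - 7/72)) = √(6829 + 4529/72) = √(496217/72) = √992434/12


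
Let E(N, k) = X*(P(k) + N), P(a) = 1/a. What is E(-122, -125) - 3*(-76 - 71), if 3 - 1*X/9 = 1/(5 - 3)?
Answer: -115209/50 ≈ -2304.2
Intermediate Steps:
X = 45/2 (X = 27 - 9/(5 - 3) = 27 - 9/2 = 45/2 ≈ 22.500)
E(N, k) = 45*N/2 + 45/(2*k) (E(N, k) = 45*(1/k + N)/2 = 45*(N + 1/k)/2 = 45*N/2 + 45/(2*k))
E(-122, -125) - 3*(-76 - 71) = (45/2)*(1 - 122*(-125))/(-125) - 3*(-76 - 71) = (45/2)*(-1/125)*(1 + 15250) - 3*(-147) = (45/2)*(-1/125)*15251 + 441 = -137259/50 + 441 = -115209/50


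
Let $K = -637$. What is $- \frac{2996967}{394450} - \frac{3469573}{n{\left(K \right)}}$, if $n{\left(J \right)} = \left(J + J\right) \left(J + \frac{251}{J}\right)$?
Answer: $- \frac{380223015253}{32030917800} \approx -11.87$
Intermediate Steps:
$n{\left(J \right)} = 2 J \left(J + \frac{251}{J}\right)$
$- \frac{2996967}{394450} - \frac{3469573}{n{\left(K \right)}} = - \frac{2996967}{394450} - \frac{3469573}{502 + 2 \left(-637\right)^{2}} = \left(-2996967\right) \frac{1}{394450} - \frac{3469573}{502 + 2 \cdot 405769} = - \frac{2996967}{394450} - \frac{3469573}{502 + 811538} = - \frac{2996967}{394450} - \frac{3469573}{812040} = - \frac{380223015253}{32030917800}$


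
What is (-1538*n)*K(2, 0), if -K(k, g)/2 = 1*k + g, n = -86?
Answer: -529072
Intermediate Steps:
K(k, g) = -2*g - 2*k (K(k, g) = -2*(1*k + g) = -2*(k + g) = -2*(g + k) = -2*g - 2*k)
(-1538*n)*K(2, 0) = (-1538*(-86))*(-2*0 - 2*2) = 132268*(0 - 4) = 132268*(-4) = -529072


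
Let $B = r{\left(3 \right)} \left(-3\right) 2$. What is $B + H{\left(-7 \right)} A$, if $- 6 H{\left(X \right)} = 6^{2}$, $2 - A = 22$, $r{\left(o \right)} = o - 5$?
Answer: $132$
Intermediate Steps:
$r{\left(o \right)} = -5 + o$
$A = -20$ ($A = 2 - 22 = -20$)
$H{\left(X \right)} = -6$ ($H{\left(X \right)} = - \frac{6^{2}}{6} = \left(- \frac{1}{6}\right) 36 = -6$)
$B = 12$ ($B = \left(-5 + 3\right) \left(-3\right) 2 = \left(-2\right) \left(-3\right) 2 = 6 \cdot 2 = 12$)
$B + H{\left(-7 \right)} A = 12 - -120 = 12 + 120 = 132$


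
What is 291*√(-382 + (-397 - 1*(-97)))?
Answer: 291*I*√682 ≈ 7599.5*I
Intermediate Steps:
291*√(-382 + (-397 - 1*(-97))) = 291*√(-382 + (-397 + 97)) = 291*√(-382 - 300) = 291*√(-682) = 291*(I*√682) = 291*I*√682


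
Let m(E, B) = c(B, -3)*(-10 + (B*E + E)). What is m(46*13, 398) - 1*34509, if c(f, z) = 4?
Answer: 919859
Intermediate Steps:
m(E, B) = -40 + 4*E + 4*B*E (m(E, B) = 4*(-10 + (B*E + E)) = 4*(-10 + (E + B*E)) = 4*(-10 + E + B*E) = -40 + 4*E + 4*B*E)
m(46*13, 398) - 1*34509 = (-40 + 4*(46*13) + 4*398*(46*13)) - 1*34509 = (-40 + 4*598 + 4*398*598) - 34509 = (-40 + 2392 + 952016) - 34509 = 954368 - 34509 = 919859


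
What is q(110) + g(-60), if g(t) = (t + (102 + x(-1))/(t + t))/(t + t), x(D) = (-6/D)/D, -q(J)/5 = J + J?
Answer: -82462/75 ≈ -1099.5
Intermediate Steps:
q(J) = -10*J (q(J) = -5*(J + J) = -10*J)
x(D) = -6/D²
g(t) = (t + 48/t)/(2*t) (g(t) = (t + (102 - 6/(-1)²)/(t + t))/(t + t) = (t + (102 - 6*1)/((2*t)))/((2*t)) = (t + (102 - 6)*(1/(2*t)))*(1/(2*t)) = (t + 96*(1/(2*t)))*(1/(2*t)) = (t + 48/t)*(1/(2*t)) = (t + 48/t)/(2*t))
q(110) + g(-60) = -10*110 + (½ + 24/(-60)²) = -1100 + (½ + 24*(1/3600)) = -1100 + (½ + 1/150) = -1100 + 38/75 = -82462/75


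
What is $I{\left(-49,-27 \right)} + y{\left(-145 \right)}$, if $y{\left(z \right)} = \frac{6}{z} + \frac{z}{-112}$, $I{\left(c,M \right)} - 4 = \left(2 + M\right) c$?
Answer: $\frac{19979313}{16240} \approx 1230.3$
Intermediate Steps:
$I{\left(c,M \right)} = 4 + c \left(2 + M\right)$ ($I{\left(c,M \right)} = 4 + \left(2 + M\right) c = 4 + c \left(2 + M\right)$)
$y{\left(z \right)} = \frac{6}{z} - \frac{z}{112}$ ($y{\left(z \right)} = \frac{6}{z} + z \left(- \frac{1}{112}\right) = \frac{6}{z} - \frac{z}{112}$)
$I{\left(-49,-27 \right)} + y{\left(-145 \right)} = \left(4 + 2 \left(-49\right) - -1323\right) + \left(\frac{6}{-145} - - \frac{145}{112}\right) = \left(4 - 98 + 1323\right) + \left(6 \left(- \frac{1}{145}\right) + \frac{145}{112}\right) = 1229 + \left(- \frac{6}{145} + \frac{145}{112}\right) = 1229 + \frac{20353}{16240} = \frac{19979313}{16240}$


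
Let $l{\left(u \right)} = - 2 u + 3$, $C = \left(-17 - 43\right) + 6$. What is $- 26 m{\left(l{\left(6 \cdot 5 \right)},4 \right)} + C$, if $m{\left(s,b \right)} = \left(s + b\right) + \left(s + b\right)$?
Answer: $2702$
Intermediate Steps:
$C = -54$ ($C = -60 + 6 = -54$)
$l{\left(u \right)} = 3 - 2 u$
$m{\left(s,b \right)} = 2 b + 2 s$ ($m{\left(s,b \right)} = \left(b + s\right) + \left(b + s\right) = 2 b + 2 s$)
$- 26 m{\left(l{\left(6 \cdot 5 \right)},4 \right)} + C = - 26 \left(2 \cdot 4 + 2 \left(3 - 2 \cdot 6 \cdot 5\right)\right) - 54 = - 26 \left(8 + 2 \left(3 - 60\right)\right) - 54 = - 26 \left(8 + 2 \left(-57\right)\right) - 54 = - 26 \left(8 - 114\right) - 54 = \left(-26\right) \left(-106\right) - 54 = 2756 - 54 = 2702$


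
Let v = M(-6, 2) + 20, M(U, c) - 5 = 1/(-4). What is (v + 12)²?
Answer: 21609/16 ≈ 1350.6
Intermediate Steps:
M(U, c) = 19/4 (M(U, c) = 5 + 1/(-4) = 5 - ¼ = 19/4)
v = 99/4 (v = 19/4 + 20 = 99/4 ≈ 24.750)
(v + 12)² = (99/4 + 12)² = (147/4)² = 21609/16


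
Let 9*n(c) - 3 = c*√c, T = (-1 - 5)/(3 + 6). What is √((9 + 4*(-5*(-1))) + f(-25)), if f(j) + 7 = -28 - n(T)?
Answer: √(-513 + 2*I*√6)/9 ≈ 0.012016 + 2.5166*I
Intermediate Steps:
T = -⅔ (T = -6/9 = -6*⅑ = -⅔ ≈ -0.66667)
n(c) = ⅓ + c^(3/2)/9 (n(c) = ⅓ + (c*√c)/9 = ⅓ + c^(3/2)/9)
f(j) = -106/3 + 2*I*√6/81 (f(j) = -7 + (-28 - (⅓ + (-⅔)^(3/2)/9)) = -7 + (-28 - (⅓ + (-2*I*√6/9)/9)) = -7 + (-28 - (⅓ - 2*I*√6/81)) = -7 + (-28 + (-⅓ + 2*I*√6/81)) = -7 + (-85/3 + 2*I*√6/81) = -106/3 + 2*I*√6/81)
√((9 + 4*(-5*(-1))) + f(-25)) = √((9 + 4*(-5*(-1))) + (-106/3 + 2*I*√6/81)) = √((9 + 4*5) + (-106/3 + 2*I*√6/81)) = √((9 + 20) + (-106/3 + 2*I*√6/81)) = √(29 + (-106/3 + 2*I*√6/81)) = √(-19/3 + 2*I*√6/81)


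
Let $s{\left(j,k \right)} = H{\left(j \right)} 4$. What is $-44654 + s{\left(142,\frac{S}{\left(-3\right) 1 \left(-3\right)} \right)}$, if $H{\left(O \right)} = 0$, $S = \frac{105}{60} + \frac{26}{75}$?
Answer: $-44654$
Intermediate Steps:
$S = \frac{629}{300}$ ($S = 105 \cdot \frac{1}{60} + 26 \cdot \frac{1}{75} = \frac{7}{4} + \frac{26}{75} = \frac{629}{300} \approx 2.0967$)
$s{\left(j,k \right)} = 0$ ($s{\left(j,k \right)} = 0 \cdot 4 = 0$)
$-44654 + s{\left(142,\frac{S}{\left(-3\right) 1 \left(-3\right)} \right)} = -44654 + 0 = -44654$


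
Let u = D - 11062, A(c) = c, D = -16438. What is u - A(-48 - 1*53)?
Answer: -27399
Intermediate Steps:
u = -27500 (u = -16438 - 11062 = -27500)
u - A(-48 - 1*53) = -27500 - (-48 - 1*53) = -27500 - (-48 - 53) = -27500 - 1*(-101) = -27500 + 101 = -27399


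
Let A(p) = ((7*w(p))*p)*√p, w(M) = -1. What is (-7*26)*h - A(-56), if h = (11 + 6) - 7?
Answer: -1820 - 784*I*√14 ≈ -1820.0 - 2933.5*I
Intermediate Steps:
h = 10 (h = 17 - 7 = 10)
A(p) = -7*p^(3/2) (A(p) = ((7*(-1))*p)*√p = (-7*p)*√p = -7*p^(3/2))
(-7*26)*h - A(-56) = -7*26*10 - (-7)*(-56)^(3/2) = -182*10 - (-7)*(-112*I*√14) = -1820 - 784*I*√14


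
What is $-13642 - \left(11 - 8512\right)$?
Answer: $-5141$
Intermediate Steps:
$-13642 - \left(11 - 8512\right) = -13642 - -8501 = -13642 + 8501 = -5141$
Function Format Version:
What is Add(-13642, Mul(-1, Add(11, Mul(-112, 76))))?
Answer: -5141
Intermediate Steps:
Add(-13642, Mul(-1, Add(11, Mul(-112, 76)))) = Add(-13642, Mul(-1, Add(11, -8512))) = Add(-13642, Mul(-1, -8501)) = Add(-13642, 8501) = -5141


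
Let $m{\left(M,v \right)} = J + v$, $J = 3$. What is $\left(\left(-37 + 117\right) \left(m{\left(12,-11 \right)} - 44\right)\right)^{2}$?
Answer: $17305600$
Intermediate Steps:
$m{\left(M,v \right)} = 3 + v$
$\left(\left(-37 + 117\right) \left(m{\left(12,-11 \right)} - 44\right)\right)^{2} = \left(\left(-37 + 117\right) \left(\left(3 - 11\right) - 44\right)\right)^{2} = \left(80 \left(-8 - 44\right)\right)^{2} = \left(80 \left(-52\right)\right)^{2} = \left(-4160\right)^{2} = 17305600$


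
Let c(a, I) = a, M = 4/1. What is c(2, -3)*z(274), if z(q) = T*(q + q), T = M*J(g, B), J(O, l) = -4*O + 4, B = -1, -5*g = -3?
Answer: 35072/5 ≈ 7014.4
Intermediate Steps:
g = 3/5 (g = -1/5*(-3) = 3/5 ≈ 0.60000)
J(O, l) = 4 - 4*O
M = 4 (M = 4*1 = 4)
T = 32/5 (T = 4*(4 - 4*3/5) = 4*(4 - 12/5) = 4*(8/5) = 32/5 ≈ 6.4000)
z(q) = 64*q/5 (z(q) = 32*(q + q)/5 = 32*(2*q)/5 = 64*q/5)
c(2, -3)*z(274) = 2*((64/5)*274) = 2*(17536/5) = 35072/5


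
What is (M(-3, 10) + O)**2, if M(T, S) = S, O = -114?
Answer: 10816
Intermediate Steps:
(M(-3, 10) + O)**2 = (10 - 114)**2 = (-104)**2 = 10816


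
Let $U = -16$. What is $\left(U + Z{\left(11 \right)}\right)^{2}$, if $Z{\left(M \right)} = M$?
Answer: $25$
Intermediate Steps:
$\left(U + Z{\left(11 \right)}\right)^{2} = \left(-16 + 11\right)^{2} = \left(-5\right)^{2} = 25$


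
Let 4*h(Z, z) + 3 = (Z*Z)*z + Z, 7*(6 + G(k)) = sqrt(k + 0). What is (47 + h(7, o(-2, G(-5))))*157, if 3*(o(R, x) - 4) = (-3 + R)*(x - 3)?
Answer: 176311/4 - 5495*I*sqrt(5)/12 ≈ 44078.0 - 1023.9*I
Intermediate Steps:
G(k) = -6 + sqrt(k)/7 (G(k) = -6 + sqrt(k + 0)/7 = -6 + sqrt(k)/7)
o(R, x) = 4 + (-3 + R)*(-3 + x)/3 (o(R, x) = 4 + ((-3 + R)*(x - 3))/3 = 4 + ((-3 + R)*(-3 + x))/3 = 4 + (-3 + R)*(-3 + x)/3)
h(Z, z) = -3/4 + Z/4 + z*Z**2/4 (h(Z, z) = -3/4 + ((Z*Z)*z + Z)/4 = -3/4 + (Z**2*z + Z)/4 = -3/4 + (z*Z**2 + Z)/4 = -3/4 + (Z + z*Z**2)/4 = -3/4 + (Z/4 + z*Z**2/4) = -3/4 + Z/4 + z*Z**2/4)
(47 + h(7, o(-2, G(-5))))*157 = (47 + (-3/4 + (1/4)*7 + (1/4)*(7 - 1*(-2) - (-6 + sqrt(-5)/7) + (1/3)*(-2)*(-6 + sqrt(-5)/7))*7**2))*157 = (47 + (-3/4 + 7/4 + (1/4)*(7 + 2 - (-6 + (I*sqrt(5))/7) + (1/3)*(-2)*(-6 + (I*sqrt(5))/7))*49))*157 = (47 + (-3/4 + 7/4 + (1/4)*(7 + 2 - (-6 + I*sqrt(5)/7) + (1/3)*(-2)*(-6 + I*sqrt(5)/7))*49))*157 = (47 + (-3/4 + 7/4 + (1/4)*(7 + 2 + (6 - I*sqrt(5)/7) + (4 - 2*I*sqrt(5)/21))*49))*157 = (47 + (-3/4 + 7/4 + (1/4)*(19 - 5*I*sqrt(5)/21)*49))*157 = (47 + (-3/4 + 7/4 + (931/4 - 35*I*sqrt(5)/12)))*157 = (47 + (935/4 - 35*I*sqrt(5)/12))*157 = (1123/4 - 35*I*sqrt(5)/12)*157 = 176311/4 - 5495*I*sqrt(5)/12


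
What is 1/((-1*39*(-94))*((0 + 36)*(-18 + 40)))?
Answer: 1/2903472 ≈ 3.4442e-7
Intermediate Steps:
1/((-1*39*(-94))*((0 + 36)*(-18 + 40))) = 1/((-39*(-94))*(36*22)) = 1/(3666*792) = 1/2903472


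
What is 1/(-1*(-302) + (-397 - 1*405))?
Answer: -1/500 ≈ -0.0020000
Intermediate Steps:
1/(-1*(-302) + (-397 - 1*405)) = 1/(302 + (-397 - 405)) = 1/(302 - 802) = 1/(-500) = -1/500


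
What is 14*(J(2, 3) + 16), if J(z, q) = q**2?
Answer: 350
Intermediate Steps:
14*(J(2, 3) + 16) = 14*(3**2 + 16) = 14*(9 + 16) = 14*25 = 350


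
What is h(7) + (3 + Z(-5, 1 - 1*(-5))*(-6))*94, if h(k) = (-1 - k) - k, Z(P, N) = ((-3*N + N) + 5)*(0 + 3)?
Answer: 12111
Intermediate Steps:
Z(P, N) = 15 - 6*N (Z(P, N) = (-2*N + 5)*3 = (5 - 2*N)*3 = 15 - 6*N)
h(k) = -1 - 2*k
h(7) + (3 + Z(-5, 1 - 1*(-5))*(-6))*94 = (-1 - 2*7) + (3 + (15 - 6*(1 - 1*(-5)))*(-6))*94 = (-1 - 14) + (3 + (15 - 6*(1 + 5))*(-6))*94 = -15 + (3 + (15 - 6*6)*(-6))*94 = -15 + (3 + (15 - 36)*(-6))*94 = -15 + (3 - 21*(-6))*94 = -15 + (3 + 126)*94 = -15 + 129*94 = -15 + 12126 = 12111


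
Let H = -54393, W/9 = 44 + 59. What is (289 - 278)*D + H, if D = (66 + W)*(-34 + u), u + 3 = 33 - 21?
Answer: -327468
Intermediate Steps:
W = 927 (W = 9*(44 + 59) = 9*103 = 927)
u = 9 (u = -3 + (33 - 21) = -3 + 12 = 9)
D = -24825 (D = (66 + 927)*(-34 + 9) = 993*(-25) = -24825)
(289 - 278)*D + H = (289 - 278)*(-24825) - 54393 = 11*(-24825) - 54393 = -273075 - 54393 = -327468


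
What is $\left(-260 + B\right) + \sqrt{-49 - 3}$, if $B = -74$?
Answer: $-334 + 2 i \sqrt{13} \approx -334.0 + 7.2111 i$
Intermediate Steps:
$\left(-260 + B\right) + \sqrt{-49 - 3} = \left(-260 - 74\right) + \sqrt{-49 - 3} = -334 + \sqrt{-52} = -334 + 2 i \sqrt{13}$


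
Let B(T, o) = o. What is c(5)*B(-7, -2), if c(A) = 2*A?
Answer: -20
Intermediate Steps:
c(5)*B(-7, -2) = (2*5)*(-2) = 10*(-2) = -20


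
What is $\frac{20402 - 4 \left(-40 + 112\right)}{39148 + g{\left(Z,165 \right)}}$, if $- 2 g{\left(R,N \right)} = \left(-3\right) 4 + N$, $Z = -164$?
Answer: $\frac{40228}{78143} \approx 0.5148$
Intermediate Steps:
$g{\left(R,N \right)} = 6 - \frac{N}{2}$ ($g{\left(R,N \right)} = - \frac{\left(-3\right) 4 + N}{2} = - \frac{-12 + N}{2} = 6 - \frac{N}{2}$)
$\frac{20402 - 4 \left(-40 + 112\right)}{39148 + g{\left(Z,165 \right)}} = \frac{20402 - 4 \left(-40 + 112\right)}{39148 + \left(6 - \frac{165}{2}\right)} = \frac{20402 - 288}{39148 + \left(6 - \frac{165}{2}\right)} = \frac{20402 - 288}{39148 - \frac{153}{2}} = \frac{20114}{\frac{78143}{2}} = 20114 \cdot \frac{2}{78143} = \frac{40228}{78143}$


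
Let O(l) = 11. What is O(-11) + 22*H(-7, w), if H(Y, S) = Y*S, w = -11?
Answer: 1705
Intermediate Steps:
H(Y, S) = S*Y
O(-11) + 22*H(-7, w) = 11 + 22*(-11*(-7)) = 11 + 22*77 = 11 + 1694 = 1705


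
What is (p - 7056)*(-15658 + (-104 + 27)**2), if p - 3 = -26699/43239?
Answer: 989086999938/14413 ≈ 6.8625e+7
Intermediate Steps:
p = 103018/43239 (p = 3 - 26699/43239 = 103018/43239 ≈ 2.3825)
(p - 7056)*(-15658 + (-104 + 27)**2) = (103018/43239 - 7056)*(-15658 + (-104 + 27)**2) = -304991366*(-15658 + (-77)**2)/43239 = -304991366*(-15658 + 5929)/43239 = -304991366/43239*(-9729) = 989086999938/14413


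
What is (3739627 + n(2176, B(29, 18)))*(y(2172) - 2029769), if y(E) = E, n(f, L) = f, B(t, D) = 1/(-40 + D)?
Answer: -7586868537391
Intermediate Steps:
(3739627 + n(2176, B(29, 18)))*(y(2172) - 2029769) = (3739627 + 2176)*(2172 - 2029769) = 3741803*(-2027597) = -7586868537391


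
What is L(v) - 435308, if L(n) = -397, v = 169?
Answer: -435705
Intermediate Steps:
L(v) - 435308 = -397 - 435308 = -435705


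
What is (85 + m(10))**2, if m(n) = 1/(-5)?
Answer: 179776/25 ≈ 7191.0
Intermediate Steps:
m(n) = -1/5
(85 + m(10))**2 = (85 - 1/5)**2 = (424/5)**2 = 179776/25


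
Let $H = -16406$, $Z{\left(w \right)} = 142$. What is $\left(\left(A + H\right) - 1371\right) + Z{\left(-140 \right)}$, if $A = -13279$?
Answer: $-30914$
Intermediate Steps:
$\left(\left(A + H\right) - 1371\right) + Z{\left(-140 \right)} = \left(\left(-13279 - 16406\right) - 1371\right) + 142 = \left(-29685 - 1371\right) + 142 = -31056 + 142 = -30914$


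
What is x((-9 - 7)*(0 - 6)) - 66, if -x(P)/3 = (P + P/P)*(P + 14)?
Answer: -32076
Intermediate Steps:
x(P) = -3*(1 + P)*(14 + P) (x(P) = -3*(P + P/P)*(P + 14) = -3*(P + 1)*(14 + P) = -3*(1 + P)*(14 + P))
x((-9 - 7)*(0 - 6)) - 66 = (-42 - 45*(-9 - 7)*(0 - 6) - 3*(0 - 6)²*(-9 - 7)²) - 66 = (-42 - (-720)*(-6) - 3*(-16*(-6))²) - 66 = (-42 - 45*96 - 3*96²) - 66 = (-42 - 4320 - 3*9216) - 66 = (-42 - 4320 - 27648) - 66 = -32010 - 66 = -32076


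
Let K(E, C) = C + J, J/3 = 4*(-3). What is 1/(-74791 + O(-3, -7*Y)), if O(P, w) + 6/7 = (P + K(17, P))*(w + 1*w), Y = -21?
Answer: -7/609979 ≈ -1.1476e-5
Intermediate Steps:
J = -36 (J = 3*(4*(-3)) = 3*(-12) = -36)
K(E, C) = -36 + C (K(E, C) = C - 36 = -36 + C)
O(P, w) = -6/7 + 2*w*(-36 + 2*P) (O(P, w) = -6/7 + (P + (-36 + P))*(w + 1*w) = -6/7 + (-36 + 2*P)*(w + w) = -6/7 + (-36 + 2*P)*(2*w) = -6/7 + 2*w*(-36 + 2*P))
1/(-74791 + O(-3, -7*Y)) = 1/(-74791 + (-6/7 - (-504)*(-21) + 4*(-3)*(-7*(-21)))) = 1/(-74791 + (-6/7 - 72*147 + 4*(-3)*147)) = 1/(-74791 + (-6/7 - 10584 - 1764)) = 1/(-74791 - 86442/7) = 1/(-609979/7) = -7/609979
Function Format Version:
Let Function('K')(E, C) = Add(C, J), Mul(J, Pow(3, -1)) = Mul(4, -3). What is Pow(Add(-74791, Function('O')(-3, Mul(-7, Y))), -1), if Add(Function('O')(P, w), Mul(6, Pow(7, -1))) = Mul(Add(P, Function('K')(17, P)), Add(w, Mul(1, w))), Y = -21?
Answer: Rational(-7, 609979) ≈ -1.1476e-5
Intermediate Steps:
J = -36 (J = Mul(3, Mul(4, -3)) = Mul(3, -12) = -36)
Function('K')(E, C) = Add(-36, C) (Function('K')(E, C) = Add(C, -36) = Add(-36, C))
Function('O')(P, w) = Add(Rational(-6, 7), Mul(2, w, Add(-36, Mul(2, P)))) (Function('O')(P, w) = Add(Rational(-6, 7), Mul(Add(P, Add(-36, P)), Add(w, Mul(1, w)))) = Add(Rational(-6, 7), Mul(Add(-36, Mul(2, P)), Add(w, w))) = Add(Rational(-6, 7), Mul(Add(-36, Mul(2, P)), Mul(2, w))) = Add(Rational(-6, 7), Mul(2, w, Add(-36, Mul(2, P)))))
Pow(Add(-74791, Function('O')(-3, Mul(-7, Y))), -1) = Pow(Add(-74791, Add(Rational(-6, 7), Mul(-72, Mul(-7, -21)), Mul(4, -3, Mul(-7, -21)))), -1) = Pow(Add(-74791, Add(Rational(-6, 7), Mul(-72, 147), Mul(4, -3, 147))), -1) = Pow(Add(-74791, Add(Rational(-6, 7), -10584, -1764)), -1) = Pow(Add(-74791, Rational(-86442, 7)), -1) = Pow(Rational(-609979, 7), -1) = Rational(-7, 609979)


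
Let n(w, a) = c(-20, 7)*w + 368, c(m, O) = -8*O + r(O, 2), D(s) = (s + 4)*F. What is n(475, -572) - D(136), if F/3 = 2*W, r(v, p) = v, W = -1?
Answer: -22067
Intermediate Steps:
F = -6 (F = 3*(2*(-1)) = 3*(-2) = -6)
D(s) = -24 - 6*s (D(s) = (s + 4)*(-6) = (4 + s)*(-6) = -24 - 6*s)
c(m, O) = -7*O (c(m, O) = -8*O + O = -7*O)
n(w, a) = 368 - 49*w (n(w, a) = (-7*7)*w + 368 = -49*w + 368 = 368 - 49*w)
n(475, -572) - D(136) = (368 - 49*475) - (-24 - 6*136) = (368 - 23275) - (-24 - 816) = -22907 - 1*(-840) = -22907 + 840 = -22067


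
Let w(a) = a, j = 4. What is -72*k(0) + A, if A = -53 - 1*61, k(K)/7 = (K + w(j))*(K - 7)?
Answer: 13998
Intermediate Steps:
k(K) = 7*(-7 + K)*(4 + K) (k(K) = 7*((K + 4)*(K - 7)) = 7*((4 + K)*(-7 + K)) = 7*((-7 + K)*(4 + K)) = 7*(-7 + K)*(4 + K))
A = -114 (A = -53 - 61 = -114)
-72*k(0) + A = -72*(-196 - 21*0 + 7*0**2) - 114 = -72*(-196 + 0 + 7*0) - 114 = -72*(-196 + 0 + 0) - 114 = -72*(-196) - 114 = 14112 - 114 = 13998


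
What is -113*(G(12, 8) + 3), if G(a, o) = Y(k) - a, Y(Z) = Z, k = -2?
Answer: 1243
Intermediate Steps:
G(a, o) = -2 - a
-113*(G(12, 8) + 3) = -113*((-2 - 1*12) + 3) = -113*((-2 - 12) + 3) = -113*(-14 + 3) = -113*(-11) = 1243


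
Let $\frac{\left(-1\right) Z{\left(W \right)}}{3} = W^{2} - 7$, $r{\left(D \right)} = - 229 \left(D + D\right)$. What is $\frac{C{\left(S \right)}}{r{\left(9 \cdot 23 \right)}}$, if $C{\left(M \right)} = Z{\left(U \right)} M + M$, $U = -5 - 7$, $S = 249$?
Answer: $\frac{17015}{15801} \approx 1.0768$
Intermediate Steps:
$U = -12$
$r{\left(D \right)} = - 458 D$ ($r{\left(D \right)} = - 229 \cdot 2 D = - 458 D$)
$Z{\left(W \right)} = 21 - 3 W^{2}$ ($Z{\left(W \right)} = - 3 \left(W^{2} - 7\right) = - 3 \left(-7 + W^{2}\right) = 21 - 3 W^{2}$)
$C{\left(M \right)} = - 410 M$ ($C{\left(M \right)} = \left(21 - 3 \left(-12\right)^{2}\right) M + M = \left(21 - 432\right) M + M = - 411 M + M = - 410 M$)
$\frac{C{\left(S \right)}}{r{\left(9 \cdot 23 \right)}} = \frac{\left(-410\right) 249}{\left(-458\right) 9 \cdot 23} = - \frac{102090}{\left(-458\right) 207} = - \frac{102090}{-94806} = \left(-102090\right) \left(- \frac{1}{94806}\right) = \frac{17015}{15801}$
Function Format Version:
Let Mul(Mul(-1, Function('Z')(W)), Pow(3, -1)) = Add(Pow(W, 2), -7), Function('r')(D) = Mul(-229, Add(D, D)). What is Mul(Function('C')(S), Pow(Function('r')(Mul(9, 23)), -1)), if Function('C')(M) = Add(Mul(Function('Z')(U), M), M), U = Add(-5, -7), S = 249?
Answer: Rational(17015, 15801) ≈ 1.0768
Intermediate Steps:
U = -12
Function('r')(D) = Mul(-458, D) (Function('r')(D) = Mul(-229, Mul(2, D)) = Mul(-458, D))
Function('Z')(W) = Add(21, Mul(-3, Pow(W, 2))) (Function('Z')(W) = Mul(-3, Add(Pow(W, 2), -7)) = Mul(-3, Add(-7, Pow(W, 2))) = Add(21, Mul(-3, Pow(W, 2))))
Function('C')(M) = Mul(-410, M) (Function('C')(M) = Add(Mul(Add(21, Mul(-3, Pow(-12, 2))), M), M) = Add(Mul(Add(21, Mul(-3, 144)), M), M) = Add(Mul(Add(21, -432), M), M) = Add(Mul(-411, M), M) = Mul(-410, M))
Mul(Function('C')(S), Pow(Function('r')(Mul(9, 23)), -1)) = Mul(Mul(-410, 249), Pow(Mul(-458, Mul(9, 23)), -1)) = Mul(-102090, Pow(Mul(-458, 207), -1)) = Mul(-102090, Pow(-94806, -1)) = Mul(-102090, Rational(-1, 94806)) = Rational(17015, 15801)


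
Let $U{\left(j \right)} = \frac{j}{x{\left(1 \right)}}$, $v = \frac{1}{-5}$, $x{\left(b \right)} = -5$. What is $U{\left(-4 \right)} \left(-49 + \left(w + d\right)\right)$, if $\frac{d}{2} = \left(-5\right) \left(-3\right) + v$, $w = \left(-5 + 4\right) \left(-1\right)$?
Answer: $- \frac{368}{25} \approx -14.72$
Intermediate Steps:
$v = - \frac{1}{5} \approx -0.2$
$w = 1$ ($w = \left(-1\right) \left(-1\right) = 1$)
$d = \frac{148}{5}$ ($d = 2 \left(\left(-5\right) \left(-3\right) - \frac{1}{5}\right) = 2 \left(15 - \frac{1}{5}\right) = 2 \cdot \frac{74}{5} = \frac{148}{5} \approx 29.6$)
$U{\left(j \right)} = - \frac{j}{5}$ ($U{\left(j \right)} = \frac{j}{-5} = j \left(- \frac{1}{5}\right) = - \frac{j}{5}$)
$U{\left(-4 \right)} \left(-49 + \left(w + d\right)\right) = \left(- \frac{1}{5}\right) \left(-4\right) \left(-49 + \left(1 + \frac{148}{5}\right)\right) = \frac{4 \left(-49 + \frac{153}{5}\right)}{5} = \frac{4}{5} \left(- \frac{92}{5}\right) = - \frac{368}{25}$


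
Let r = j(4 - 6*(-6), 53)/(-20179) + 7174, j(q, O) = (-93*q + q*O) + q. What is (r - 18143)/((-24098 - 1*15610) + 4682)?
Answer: 221341891/706789654 ≈ 0.31317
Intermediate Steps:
j(q, O) = -92*q + O*q (j(q, O) = (-93*q + O*q) + q = -92*q + O*q)
r = 144765706/20179 (r = ((4 - 6*(-6))*(-92 + 53))/(-20179) + 7174 = ((4 + 36)*(-39))*(-1/20179) + 7174 = (40*(-39))*(-1/20179) + 7174 = -1560*(-1/20179) + 7174 = 1560/20179 + 7174 = 144765706/20179 ≈ 7174.1)
(r - 18143)/((-24098 - 1*15610) + 4682) = (144765706/20179 - 18143)/((-24098 - 1*15610) + 4682) = -221341891/(20179*((-24098 - 15610) + 4682)) = -221341891/(20179*(-39708 + 4682)) = -221341891/20179/(-35026) = -221341891/20179*(-1/35026) = 221341891/706789654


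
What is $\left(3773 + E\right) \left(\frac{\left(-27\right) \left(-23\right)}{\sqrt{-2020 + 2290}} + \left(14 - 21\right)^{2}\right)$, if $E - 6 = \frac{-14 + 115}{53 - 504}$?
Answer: $\frac{83507172}{451} + \frac{58795866 \sqrt{30}}{2255} \approx 3.2797 \cdot 10^{5}$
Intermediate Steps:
$E = \frac{2605}{451}$ ($E = 6 + \frac{-14 + 115}{53 - 504} = 6 + \frac{101}{-451} = 6 + 101 \left(- \frac{1}{451}\right) = 6 - \frac{101}{451} = \frac{2605}{451} \approx 5.7761$)
$\left(3773 + E\right) \left(\frac{\left(-27\right) \left(-23\right)}{\sqrt{-2020 + 2290}} + \left(14 - 21\right)^{2}\right) = \left(3773 + \frac{2605}{451}\right) \left(\frac{\left(-27\right) \left(-23\right)}{\sqrt{-2020 + 2290}} + \left(14 - 21\right)^{2}\right) = \frac{1704228 \left(\frac{621}{\sqrt{270}} + \left(-7\right)^{2}\right)}{451} = \frac{1704228 \left(\frac{621}{3 \sqrt{30}} + 49\right)}{451} = \frac{1704228 \left(621 \frac{\sqrt{30}}{90} + 49\right)}{451} = \frac{1704228 \left(\frac{69 \sqrt{30}}{10} + 49\right)}{451} = \frac{1704228 \left(49 + \frac{69 \sqrt{30}}{10}\right)}{451} = \frac{83507172}{451} + \frac{58795866 \sqrt{30}}{2255}$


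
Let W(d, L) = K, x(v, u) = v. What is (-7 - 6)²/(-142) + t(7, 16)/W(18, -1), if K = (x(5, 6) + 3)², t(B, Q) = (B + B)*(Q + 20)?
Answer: 3797/568 ≈ 6.6849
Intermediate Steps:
t(B, Q) = 2*B*(20 + Q) (t(B, Q) = (2*B)*(20 + Q) = 2*B*(20 + Q))
K = 64 (K = (5 + 3)² = 8² = 64)
W(d, L) = 64
(-7 - 6)²/(-142) + t(7, 16)/W(18, -1) = (-7 - 6)²/(-142) + (2*7*(20 + 16))/64 = (-13)²*(-1/142) + (2*7*36)*(1/64) = 169*(-1/142) + 504*(1/64) = -169/142 + 63/8 = 3797/568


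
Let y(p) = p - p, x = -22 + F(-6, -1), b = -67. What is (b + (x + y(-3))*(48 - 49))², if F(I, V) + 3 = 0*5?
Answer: 1764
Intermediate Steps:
F(I, V) = -3 (F(I, V) = -3 + 0*5 = -3 + 0 = -3)
x = -25 (x = -22 - 3 = -25)
y(p) = 0
(b + (x + y(-3))*(48 - 49))² = (-67 + (-25 + 0)*(48 - 49))² = (-67 - 25*(-1))² = (-67 + 25)² = (-42)² = 1764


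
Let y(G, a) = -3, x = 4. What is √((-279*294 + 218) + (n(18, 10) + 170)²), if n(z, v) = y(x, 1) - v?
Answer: 3*I*√6351 ≈ 239.08*I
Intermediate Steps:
n(z, v) = -3 - v
√((-279*294 + 218) + (n(18, 10) + 170)²) = √((-279*294 + 218) + ((-3 - 1*10) + 170)²) = √((-82026 + 218) + ((-3 - 10) + 170)²) = √(-81808 + (-13 + 170)²) = √(-81808 + 157²) = √(-81808 + 24649) = √(-57159) = 3*I*√6351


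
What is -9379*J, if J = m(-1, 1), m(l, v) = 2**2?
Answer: -37516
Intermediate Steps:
m(l, v) = 4
J = 4
-9379*J = -9379*4 = -37516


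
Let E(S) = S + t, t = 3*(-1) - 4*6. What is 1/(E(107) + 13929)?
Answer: 1/14009 ≈ 7.1383e-5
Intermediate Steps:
t = -27 (t = -3 - 24 = -27)
E(S) = -27 + S (E(S) = S - 27 = -27 + S)
1/(E(107) + 13929) = 1/((-27 + 107) + 13929) = 1/(80 + 13929) = 1/14009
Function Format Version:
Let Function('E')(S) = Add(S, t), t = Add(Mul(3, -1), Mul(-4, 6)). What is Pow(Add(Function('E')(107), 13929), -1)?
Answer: Rational(1, 14009) ≈ 7.1383e-5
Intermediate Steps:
t = -27 (t = Add(-3, -24) = -27)
Function('E')(S) = Add(-27, S) (Function('E')(S) = Add(S, -27) = Add(-27, S))
Pow(Add(Function('E')(107), 13929), -1) = Pow(Add(Add(-27, 107), 13929), -1) = Pow(Add(80, 13929), -1) = Pow(14009, -1) = Rational(1, 14009)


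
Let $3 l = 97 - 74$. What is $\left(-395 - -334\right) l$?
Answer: $- \frac{1403}{3} \approx -467.67$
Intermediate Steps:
$l = \frac{23}{3}$ ($l = \frac{97 - 74}{3} = \frac{1}{3} \cdot 23 = \frac{23}{3} \approx 7.6667$)
$\left(-395 - -334\right) l = \left(-395 - -334\right) \frac{23}{3} = \left(-395 + 334\right) \frac{23}{3} = \left(-61\right) \frac{23}{3} = - \frac{1403}{3}$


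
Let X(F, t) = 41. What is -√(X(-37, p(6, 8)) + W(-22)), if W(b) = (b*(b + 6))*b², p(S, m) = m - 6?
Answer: -√170409 ≈ -412.81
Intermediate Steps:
p(S, m) = -6 + m
W(b) = b³*(6 + b) (W(b) = (b*(6 + b))*b² = b³*(6 + b))
-√(X(-37, p(6, 8)) + W(-22)) = -√(41 + (-22)³*(6 - 22)) = -√(41 - 10648*(-16)) = -√(41 + 170368) = -√170409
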